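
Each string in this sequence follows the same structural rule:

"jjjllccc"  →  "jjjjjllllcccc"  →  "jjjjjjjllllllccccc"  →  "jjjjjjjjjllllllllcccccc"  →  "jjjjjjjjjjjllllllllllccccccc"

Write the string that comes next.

jjjjjjjjjjjjjllllllllllllcccccccc

The n-th term is 2n+1 j's then 2n l's then n+2 c's (n = 1, 2, …).
At n = 6 the blocks have lengths 13, 12, 8.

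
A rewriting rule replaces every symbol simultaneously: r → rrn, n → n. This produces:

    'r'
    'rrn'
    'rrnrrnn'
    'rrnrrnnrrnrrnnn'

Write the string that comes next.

rrnrrnnrrnrrnnnrrnrrnnrrnrrnnnn

φ(rrnrrnnrrnrrnnn) expands symbol-by-symbol to rrn rrn n rrn rrn n n rrn rrn n rrn rrn n n n; joining the 15 pieces gives the next term.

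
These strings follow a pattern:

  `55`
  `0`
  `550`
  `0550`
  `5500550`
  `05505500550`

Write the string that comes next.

Each term (from the third on) is the two preceding terms concatenated in order: term 3 = 55·0 = 550.
Continuing: 5500550 · 05505500550 gives term 7.

550055005505500550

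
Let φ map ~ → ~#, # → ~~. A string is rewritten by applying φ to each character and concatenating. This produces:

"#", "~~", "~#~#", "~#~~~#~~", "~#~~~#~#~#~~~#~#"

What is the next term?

~#~~~#~#~#~~~#~~~#~~~#~#~#~~~#~~

Applying the rule to each of the 16 symbols of ~#~~~#~#~#~~~#~# gives the pieces ~# ~~ ~# ~# ~# ~~ ~# ~~ ~# ~~ ~# ~# ~# ~~ ~# ~~, which concatenate to the answer.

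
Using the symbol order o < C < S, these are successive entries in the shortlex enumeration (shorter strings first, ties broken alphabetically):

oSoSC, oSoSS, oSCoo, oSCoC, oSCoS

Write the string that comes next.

Treat oSCoS as a base-3 numeral over the given alphabet and add one, carrying through any trailing S's.

oSCCo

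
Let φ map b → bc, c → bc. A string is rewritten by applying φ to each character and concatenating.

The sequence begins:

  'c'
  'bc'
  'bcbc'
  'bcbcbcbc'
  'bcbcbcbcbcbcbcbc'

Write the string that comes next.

bcbcbcbcbcbcbcbcbcbcbcbcbcbcbcbc

Replace each of the 16 characters of bcbcbcbcbcbcbcbc in place — bc bc bc bc bc bc bc bc bc bc bc bc bc bc bc bc — and concatenate.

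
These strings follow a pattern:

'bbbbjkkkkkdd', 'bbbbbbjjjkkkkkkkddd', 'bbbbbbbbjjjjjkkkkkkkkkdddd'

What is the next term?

Each string has the form b^{2n+2} j^{2n-1} k^{2n+3} d^{n+1} (n = 1, 2, …).
For the next term, n = 4, so the run lengths are 10, 7, 11, 5.

bbbbbbbbbbjjjjjjjkkkkkkkkkkkddddd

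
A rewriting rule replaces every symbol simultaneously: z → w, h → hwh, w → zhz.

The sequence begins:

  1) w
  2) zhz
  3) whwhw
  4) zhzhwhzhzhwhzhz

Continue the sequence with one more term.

Applying the rule to each of the 15 symbols of zhzhwhzhzhwhzhz gives the pieces w hwh w hwh zhz hwh w hwh w hwh zhz hwh w hwh w, which concatenate to the answer.

whwhwhwhzhzhwhwhwhwhwhzhzhwhwhwhw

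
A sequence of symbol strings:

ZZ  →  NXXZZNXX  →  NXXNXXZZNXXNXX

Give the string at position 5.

Every step adds NXX to the front and NXX to the end of the previous string.
From NXXNXXZZNXXNXX, 2 further steps: NXXNXXZZNXXNXX → NXXNXXNXXZZNXXNXXNXX → (answer).

NXXNXXNXXNXXZZNXXNXXNXXNXX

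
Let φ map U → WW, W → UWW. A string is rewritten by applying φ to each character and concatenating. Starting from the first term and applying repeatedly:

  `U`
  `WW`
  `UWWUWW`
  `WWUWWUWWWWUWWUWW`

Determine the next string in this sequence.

Rewriting the 16 symbols of WWUWWUWWWWUWWUWW one by one yields UWW UWW WW UWW UWW WW UWW UWW UWW UWW WW UWW UWW WW UWW UWW; concatenated:

UWWUWWWWUWWUWWWWUWWUWWUWWUWWWWUWWUWWWWUWWUWW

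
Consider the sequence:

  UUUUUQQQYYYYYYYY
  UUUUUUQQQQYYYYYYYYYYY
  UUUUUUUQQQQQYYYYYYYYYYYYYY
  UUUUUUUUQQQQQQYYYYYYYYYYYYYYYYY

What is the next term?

UUUUUUUUUQQQQQQQYYYYYYYYYYYYYYYYYYYY

Reading off run lengths: U runs 5, 6, 7, 8; Q runs 3, 4, 5, 6; Y runs 8, 11, 14, 17 — each is linear in n, where the shown terms are n = 3, 4, 5, 6.
Setting n = 7 gives 9, 7, 20 characters in each block.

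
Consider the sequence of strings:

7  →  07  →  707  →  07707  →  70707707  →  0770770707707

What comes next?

707077070770770707707

Each term (from the third on) is the two preceding terms concatenated in order: term 3 = 7·07 = 707.
Continuing: 70707707 · 0770770707707 gives term 7.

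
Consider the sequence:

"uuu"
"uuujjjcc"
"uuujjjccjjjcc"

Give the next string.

Each term is the previous one with jjjcc appended.
Applying this once more to uuujjjccjjjcc:

uuujjjccjjjccjjjcc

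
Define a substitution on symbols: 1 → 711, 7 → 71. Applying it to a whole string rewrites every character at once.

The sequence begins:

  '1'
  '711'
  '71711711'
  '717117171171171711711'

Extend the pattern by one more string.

Rewriting the 21 symbols of 717117171171171711711 one by one yields 71 711 71 711 711 71 711 71 711 711 71 711 711 71 711 71 711 711 71 711 711; concatenated:

7171171711711717117171171171711711717117171171171711711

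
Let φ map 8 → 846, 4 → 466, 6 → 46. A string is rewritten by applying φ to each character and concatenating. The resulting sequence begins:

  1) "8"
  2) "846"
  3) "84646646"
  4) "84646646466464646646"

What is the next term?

Rewriting the 20 symbols of 84646646466464646646 one by one yields 846 466 46 466 46 46 466 46 466 46 46 466 46 466 46 466 46 46 466 46; concatenated:

8464664646646464664646646464664646646466464646646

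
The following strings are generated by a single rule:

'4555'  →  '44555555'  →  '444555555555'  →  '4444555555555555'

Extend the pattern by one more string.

Reading off run lengths: 4 runs 1, 2, 3, 4; 5 runs 3, 6, 9, 12 — each is linear in n (n = 1, 2, …).
Setting n = 5 gives 5, 15 characters in each block.

44444555555555555555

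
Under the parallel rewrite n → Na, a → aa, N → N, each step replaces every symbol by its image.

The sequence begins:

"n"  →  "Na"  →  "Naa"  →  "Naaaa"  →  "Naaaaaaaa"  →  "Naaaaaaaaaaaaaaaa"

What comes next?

Replace each of the 17 characters of Naaaaaaaaaaaaaaaa in place — N aa aa aa aa aa aa aa aa aa aa aa aa aa aa aa aa — and concatenate.

Naaaaaaaaaaaaaaaaaaaaaaaaaaaaaaaa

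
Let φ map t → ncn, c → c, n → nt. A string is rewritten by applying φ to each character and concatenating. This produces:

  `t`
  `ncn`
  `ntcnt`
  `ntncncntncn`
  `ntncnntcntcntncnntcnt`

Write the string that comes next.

ntncnntcntntncncntncncntncnntcntntncncntncn

φ(ntncnntcntcntncnntcnt) expands symbol-by-symbol to nt ncn nt c nt nt ncn c nt ncn c nt ncn nt c nt nt ncn c nt ncn; joining the 21 pieces gives the next term.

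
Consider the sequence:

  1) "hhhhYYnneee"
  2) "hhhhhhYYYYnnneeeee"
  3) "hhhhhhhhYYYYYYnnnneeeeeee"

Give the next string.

The n-th term is 2n h's then 2n-2 Y's then n n's then 2n-1 e's, where the shown terms are n = 2, 3, 4.
Setting n = 5 gives 10, 8, 5, 9 characters in each block.

hhhhhhhhhhYYYYYYYYnnnnneeeeeeeee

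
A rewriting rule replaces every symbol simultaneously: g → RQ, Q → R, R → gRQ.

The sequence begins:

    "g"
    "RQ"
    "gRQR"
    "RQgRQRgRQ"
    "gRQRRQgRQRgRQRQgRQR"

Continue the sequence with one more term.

Replace each of the 19 characters of gRQRRQgRQRgRQRQgRQR in place — RQ gRQ R gRQ gRQ R RQ gRQ R gRQ RQ gRQ R gRQ R RQ gRQ R gRQ — and concatenate.

RQgRQRgRQgRQRRQgRQRgRQRQgRQRgRQRRQgRQRgRQ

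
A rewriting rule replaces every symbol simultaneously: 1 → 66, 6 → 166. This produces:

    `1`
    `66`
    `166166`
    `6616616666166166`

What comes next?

Replace each of the 16 characters of 6616616666166166 in place — 166 166 66 166 166 66 166 166 166 166 66 166 166 66 166 166 — and concatenate.

16616666166166661661661661666616616666166166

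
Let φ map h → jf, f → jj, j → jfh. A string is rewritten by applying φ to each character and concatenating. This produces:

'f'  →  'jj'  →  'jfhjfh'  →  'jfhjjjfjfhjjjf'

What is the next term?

Rewriting the 14 symbols of jfhjjjfjfhjjjf one by one yields jfh jj jf jfh jfh jfh jj jfh jj jf jfh jfh jfh jj; concatenated:

jfhjjjfjfhjfhjfhjjjfhjjjfjfhjfhjfhjj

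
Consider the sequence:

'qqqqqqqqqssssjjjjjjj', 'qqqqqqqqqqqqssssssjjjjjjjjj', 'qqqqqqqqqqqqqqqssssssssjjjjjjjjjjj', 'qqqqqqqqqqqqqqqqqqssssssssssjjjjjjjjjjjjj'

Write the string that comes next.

The n-th term is 3n+3 q's then 2n s's then 2n+3 j's, where the shown terms are n = 2, 3, 4, 5.
For the next term, n = 6, so the run lengths are 21, 12, 15.

qqqqqqqqqqqqqqqqqqqqqssssssssssssjjjjjjjjjjjjjjj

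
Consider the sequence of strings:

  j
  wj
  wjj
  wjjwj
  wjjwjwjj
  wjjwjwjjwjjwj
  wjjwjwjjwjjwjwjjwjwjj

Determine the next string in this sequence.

wjjwjwjjwjjwjwjjwjwjjwjjwjwjjwjjwj

This is a Fibonacci-style word recurrence s(k) = s(k−1)·s(k−2): e.g. wj·j = wjj.
The next term joins wjjwjwjjwjjwjwjjwjwjj and wjjwjwjjwjjwj.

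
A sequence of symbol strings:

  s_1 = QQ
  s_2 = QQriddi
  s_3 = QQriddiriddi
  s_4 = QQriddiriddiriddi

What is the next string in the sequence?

QQriddiriddiriddiriddi

The strings grow by a fixed suffix riddi each time.
So the next term is QQriddiriddiriddi·riddi.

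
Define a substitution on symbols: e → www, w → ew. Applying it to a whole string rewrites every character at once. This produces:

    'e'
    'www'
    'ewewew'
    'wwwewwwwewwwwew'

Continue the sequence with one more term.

Rewriting the 15 symbols of wwwewwwwewwwwew one by one yields ew ew ew www ew ew ew ew www ew ew ew ew www ew; concatenated:

ewewewwwwewewewewwwwewewewewwwwew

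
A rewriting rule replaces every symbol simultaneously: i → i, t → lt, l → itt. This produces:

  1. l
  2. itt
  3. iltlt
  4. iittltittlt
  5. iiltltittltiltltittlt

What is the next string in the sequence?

iiittltittltiltltittltiittltittltiltltittlt

Applying the rule to each of the 21 symbols of iiltltittltiltltittlt gives the pieces i i itt lt itt lt i lt lt itt lt i itt lt itt lt i lt lt itt lt, which concatenate to the answer.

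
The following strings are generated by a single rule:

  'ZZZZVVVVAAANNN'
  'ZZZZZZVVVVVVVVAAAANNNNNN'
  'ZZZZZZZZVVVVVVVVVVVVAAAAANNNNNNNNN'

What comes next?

The n-th term is 2n+2 Z's then 4n V's then n+2 A's then 3n N's (n = 1, 2, …).
Setting n = 4 gives 10, 16, 6, 12 characters in each block.

ZZZZZZZZZZVVVVVVVVVVVVVVVVAAAAAANNNNNNNNNNNN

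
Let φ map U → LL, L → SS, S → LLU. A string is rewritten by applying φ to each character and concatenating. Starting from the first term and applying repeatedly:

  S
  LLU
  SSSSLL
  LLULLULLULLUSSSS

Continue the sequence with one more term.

Rewriting the 16 symbols of LLULLULLULLUSSSS one by one yields SS SS LL SS SS LL SS SS LL SS SS LL LLU LLU LLU LLU; concatenated:

SSSSLLSSSSLLSSSSLLSSSSLLLLULLULLULLU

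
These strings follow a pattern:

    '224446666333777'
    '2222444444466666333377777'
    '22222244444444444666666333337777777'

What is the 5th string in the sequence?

Each string has the form 2^{2n} 4^{4n-1} 6^{n+3} 3^{n+2} 7^{2n+1} (n = 1, 2, …).
For term 5, n = 5, so the run lengths are 10, 19, 8, 7, 11.

2222222222444444444444444444466666666333333377777777777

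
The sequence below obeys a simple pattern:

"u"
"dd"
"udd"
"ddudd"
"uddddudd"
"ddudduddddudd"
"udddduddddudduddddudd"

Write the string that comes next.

From term 3 onward, concatenate the second-to-last term with the last: u·dd = udd, dd·udd = ddudd, …
The next term joins ddudduddddudd and udddduddddudduddddudd.

dduddudddduddudddduddddudduddddudd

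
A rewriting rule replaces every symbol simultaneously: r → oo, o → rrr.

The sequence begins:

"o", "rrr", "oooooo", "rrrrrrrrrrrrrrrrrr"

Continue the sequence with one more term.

Applying the rule to each of the 18 symbols of rrrrrrrrrrrrrrrrrr gives the pieces oo oo oo oo oo oo oo oo oo oo oo oo oo oo oo oo oo oo, which concatenate to the answer.

oooooooooooooooooooooooooooooooooooo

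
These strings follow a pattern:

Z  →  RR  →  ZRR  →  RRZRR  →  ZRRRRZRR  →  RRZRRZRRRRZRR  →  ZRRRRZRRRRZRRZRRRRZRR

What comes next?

Each term (from the third on) is the two preceding terms concatenated in order: term 3 = Z·RR = ZRR.
So term 8 is RRZRRZRRRRZRR·ZRRRRZRRRRZRRZRRRRZRR.

RRZRRZRRRRZRRZRRRRZRRRRZRRZRRRRZRR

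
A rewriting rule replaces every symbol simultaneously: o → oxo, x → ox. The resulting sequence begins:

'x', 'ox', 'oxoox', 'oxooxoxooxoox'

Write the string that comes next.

Applying the rule to each of the 13 symbols of oxooxoxooxoox gives the pieces oxo ox oxo oxo ox oxo ox oxo oxo ox oxo oxo ox, which concatenate to the answer.

oxooxoxooxooxoxooxoxooxooxoxooxoox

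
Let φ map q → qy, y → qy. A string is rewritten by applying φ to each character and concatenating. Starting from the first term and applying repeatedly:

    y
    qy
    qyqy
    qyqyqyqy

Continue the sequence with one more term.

Apply φ to qyqyqyqy symbol by symbol: q→qy, y→qy, q→qy, y→qy, q→qy, y→qy, q→qy, y→qy; joined: qy qy qy qy qy qy qy qy.

qyqyqyqyqyqyqyqy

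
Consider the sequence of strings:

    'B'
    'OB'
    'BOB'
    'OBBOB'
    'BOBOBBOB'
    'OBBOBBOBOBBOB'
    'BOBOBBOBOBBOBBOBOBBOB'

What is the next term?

OBBOBBOBOBBOBBOBOBBOBOBBOBBOBOBBOB

From term 3 onward, concatenate the second-to-last term with the last: B·OB = BOB, OB·BOB = OBBOB, …
So term 8 is OBBOBBOBOBBOB·BOBOBBOBOBBOBBOBOBBOB.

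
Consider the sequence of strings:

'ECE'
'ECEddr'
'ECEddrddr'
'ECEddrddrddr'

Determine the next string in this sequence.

The strings grow by a fixed suffix ddr each time.
Applying this once more to ECEddrddrddr:

ECEddrddrddrddr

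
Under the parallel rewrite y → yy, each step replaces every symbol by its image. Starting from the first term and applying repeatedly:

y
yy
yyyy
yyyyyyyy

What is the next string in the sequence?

yyyyyyyyyyyyyyyy

Expanding yyyyyyyy: y→yy, y→yy, y→yy, y→yy, y→yy, y→yy, y→yy, y→yy. Concatenated: yy yy yy yy yy yy yy yy.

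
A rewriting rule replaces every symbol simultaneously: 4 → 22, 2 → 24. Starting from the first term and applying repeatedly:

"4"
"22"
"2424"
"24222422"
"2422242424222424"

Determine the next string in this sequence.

Applying the rule to each of the 16 symbols of 2422242424222424 gives the pieces 24 22 24 24 24 22 24 22 24 22 24 24 24 22 24 22, which concatenate to the answer.

24222424242224222422242424222422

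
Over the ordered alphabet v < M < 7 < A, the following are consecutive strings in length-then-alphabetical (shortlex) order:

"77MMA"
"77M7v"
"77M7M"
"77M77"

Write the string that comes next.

77M7A

The successor of 77M77 increments the rightmost position that isn't already A and resets every position after it to v.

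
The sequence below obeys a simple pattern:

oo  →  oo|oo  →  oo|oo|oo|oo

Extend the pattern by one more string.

oo|oo|oo|oo|oo|oo|oo|oo

Every step duplicates the string with '|' between the halves.
So the next term is two copies of oo|oo|oo|oo with '|' between the halves.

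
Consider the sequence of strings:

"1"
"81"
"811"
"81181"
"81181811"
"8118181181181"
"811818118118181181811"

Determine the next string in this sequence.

8118181181181811818118118181181181

This is a Fibonacci-style word recurrence s(k) = s(k−1)·s(k−2): e.g. 81·1 = 811.
Continuing: 811818118118181181811 · 8118181181181 gives term 8.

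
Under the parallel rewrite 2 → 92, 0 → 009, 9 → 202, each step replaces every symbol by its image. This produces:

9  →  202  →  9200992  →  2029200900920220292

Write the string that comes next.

Rewriting the 19 symbols of 2029200900920220292 one by one yields 92 009 92 202 92 009 009 202 009 009 202 92 009 92 92 009 92 202 92; concatenated:

9200992202920090092020090092029200992920099220292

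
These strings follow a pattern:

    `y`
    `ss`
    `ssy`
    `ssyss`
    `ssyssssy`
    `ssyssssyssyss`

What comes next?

This is a Fibonacci-style word recurrence s(k) = s(k−1)·s(k−2): e.g. ss·y = ssy.
Continuing: ssyssssyssyss · ssyssssy gives term 7.

ssyssssyssyssssyssssy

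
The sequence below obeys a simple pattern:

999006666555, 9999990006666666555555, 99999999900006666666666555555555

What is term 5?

Reading off run lengths: 9 runs 3, 6, 9; 0 runs 2, 3, 4; 6 runs 4, 7, 10; 5 runs 3, 6, 9 — each is linear in n (n = 1, 2, …).
Setting n = 5 gives 15, 6, 16, 15 characters in each block.

9999999999999990000006666666666666666555555555555555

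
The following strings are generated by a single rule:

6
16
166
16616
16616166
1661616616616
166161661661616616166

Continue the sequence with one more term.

Each term (from the third on) is the previous term followed by the one before it: term 3 = 16·6 = 166.
The next term joins 166161661661616616166 and 1661616616616.

1661616616616166161661661616616616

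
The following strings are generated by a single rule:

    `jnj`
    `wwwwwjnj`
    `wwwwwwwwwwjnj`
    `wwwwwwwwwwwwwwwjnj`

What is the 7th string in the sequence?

wwwwwwwwwwwwwwwwwwwwwwwwwwwwwwjnj

Every step adds wwwww at the front: s(k+1) = wwwww·s(k).
From wwwwwwwwwwwwwwwjnj, 3 further steps: wwwwwwwwwwwwwwwjnj → wwwwwwwwwwwwwwwwwwwwjnj → wwwwwwwwwwwwwwwwwwwwwwwwwjnj → (answer).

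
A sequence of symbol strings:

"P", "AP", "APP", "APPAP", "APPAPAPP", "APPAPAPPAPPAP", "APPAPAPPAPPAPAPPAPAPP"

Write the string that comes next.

APPAPAPPAPPAPAPPAPAPPAPPAPAPPAPPAP

Each term (from the third on) is the previous term followed by the one before it: term 3 = AP·P = APP.
The next term joins APPAPAPPAPPAPAPPAPAPP and APPAPAPPAPPAP.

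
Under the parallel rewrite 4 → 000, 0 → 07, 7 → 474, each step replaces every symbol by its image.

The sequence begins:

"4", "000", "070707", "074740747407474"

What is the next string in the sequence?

Applying the rule to each of the 15 symbols of 074740747407474 gives the pieces 07 474 000 474 000 07 474 000 474 000 07 474 000 474 000, which concatenate to the answer.

074740004740000747400047400007474000474000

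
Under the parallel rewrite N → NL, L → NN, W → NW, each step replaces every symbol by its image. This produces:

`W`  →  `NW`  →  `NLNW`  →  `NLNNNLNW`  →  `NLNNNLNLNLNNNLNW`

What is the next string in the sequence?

NLNNNLNLNLNNNLNNNLNNNLNLNLNNNLNW

Replace each of the 16 characters of NLNNNLNLNLNNNLNW in place — NL NN NL NL NL NN NL NN NL NN NL NL NL NN NL NW — and concatenate.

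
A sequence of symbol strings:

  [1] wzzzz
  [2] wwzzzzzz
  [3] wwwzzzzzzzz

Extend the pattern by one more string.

wwwwzzzzzzzzzz

Reading off run lengths: w runs 1, 2, 3; z runs 4, 6, 8 — each is linear in n, where the shown terms are n = 2, 3, 4.
Setting n = 5 gives 4, 10 characters in each block.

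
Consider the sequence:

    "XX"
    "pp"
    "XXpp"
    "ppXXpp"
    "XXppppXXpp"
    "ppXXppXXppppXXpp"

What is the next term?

Each term (from the third on) is the two preceding terms concatenated in order: term 3 = XX·pp = XXpp.
The next term joins XXppppXXpp and ppXXppXXppppXXpp.

XXppppXXppppXXppXXppppXXpp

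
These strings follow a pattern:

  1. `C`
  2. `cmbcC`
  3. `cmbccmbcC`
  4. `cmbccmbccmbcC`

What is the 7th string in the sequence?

cmbccmbccmbccmbccmbccmbcC

Every step adds cmbc at the front: s(k+1) = cmbc·s(k).
From cmbccmbccmbcC, 3 further steps: cmbccmbccmbcC → cmbccmbccmbccmbcC → cmbccmbccmbccmbccmbcC → (answer).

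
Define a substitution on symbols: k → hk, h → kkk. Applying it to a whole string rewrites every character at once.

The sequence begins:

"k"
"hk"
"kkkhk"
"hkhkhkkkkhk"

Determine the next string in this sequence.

kkkhkkkkhkkkkhkhkhkhkkkkhk

Expanding hkhkhkkkkhk: h→kkk, k→hk, h→kkk, k→hk, h→kkk, k→hk, k→hk, k→hk, k→hk, h→kkk, k→hk. Concatenated: kkk hk kkk hk kkk hk hk hk hk kkk hk.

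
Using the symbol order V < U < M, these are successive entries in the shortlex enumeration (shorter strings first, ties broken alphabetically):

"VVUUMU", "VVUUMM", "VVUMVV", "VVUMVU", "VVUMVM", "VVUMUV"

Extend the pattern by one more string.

VVUMUU

Treat VVUMUV as a base-3 numeral over the given alphabet and add one, carrying through any trailing M's.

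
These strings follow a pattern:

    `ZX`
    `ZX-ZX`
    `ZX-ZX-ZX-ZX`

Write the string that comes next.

s(k+1) = s(k)·-·s(k) — each term doubles the last with '-' between the halves.
Doubling ZX-ZX-ZX-ZX with '-' between the halves:

ZX-ZX-ZX-ZX-ZX-ZX-ZX-ZX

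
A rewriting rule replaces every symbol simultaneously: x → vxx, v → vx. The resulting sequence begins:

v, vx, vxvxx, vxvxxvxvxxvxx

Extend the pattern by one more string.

Replace each of the 13 characters of vxvxxvxvxxvxx in place — vx vxx vx vxx vxx vx vxx vx vxx vxx vx vxx vxx — and concatenate.

vxvxxvxvxxvxxvxvxxvxvxxvxxvxvxxvxx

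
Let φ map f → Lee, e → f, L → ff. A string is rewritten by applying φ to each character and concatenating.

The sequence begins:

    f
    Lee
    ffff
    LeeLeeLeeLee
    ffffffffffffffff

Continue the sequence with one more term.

Replace each of the 16 characters of ffffffffffffffff in place — Lee Lee Lee Lee Lee Lee Lee Lee Lee Lee Lee Lee Lee Lee Lee Lee — and concatenate.

LeeLeeLeeLeeLeeLeeLeeLeeLeeLeeLeeLeeLeeLeeLeeLee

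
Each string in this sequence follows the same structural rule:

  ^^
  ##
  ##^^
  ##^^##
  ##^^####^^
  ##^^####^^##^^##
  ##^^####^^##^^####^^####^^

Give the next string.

Each term (from the third on) is the previous term followed by the one before it: term 3 = ##·^^ = ##^^.
So term 8 is ##^^####^^##^^####^^####^^·##^^####^^##^^##.

##^^####^^##^^####^^####^^##^^####^^##^^##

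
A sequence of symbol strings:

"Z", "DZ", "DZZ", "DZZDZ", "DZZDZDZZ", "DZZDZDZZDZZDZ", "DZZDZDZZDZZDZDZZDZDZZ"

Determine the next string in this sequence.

Each term (from the third on) is the previous term followed by the one before it: term 3 = DZ·Z = DZZ.
So term 8 is DZZDZDZZDZZDZDZZDZDZZ·DZZDZDZZDZZDZ.

DZZDZDZZDZZDZDZZDZDZZDZZDZDZZDZZDZ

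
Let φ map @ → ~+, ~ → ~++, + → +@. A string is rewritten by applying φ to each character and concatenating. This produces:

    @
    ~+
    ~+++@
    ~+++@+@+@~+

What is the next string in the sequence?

~+++@+@+@~++@~++@~+~+++@

Expanding ~+++@+@+@~+: ~→~++, +→+@, +→+@, +→+@, @→~+, +→+@, @→~+, +→+@, @→~+, ~→~++, +→+@. Concatenated: ~++ +@ +@ +@ ~+ +@ ~+ +@ ~+ ~++ +@.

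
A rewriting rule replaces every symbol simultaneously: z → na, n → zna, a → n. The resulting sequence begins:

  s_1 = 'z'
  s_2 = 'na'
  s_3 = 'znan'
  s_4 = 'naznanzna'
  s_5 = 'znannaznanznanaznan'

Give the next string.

Rewriting the 19 symbols of znannaznanznanaznan one by one yields na zna n zna zna n na zna n zna na zna n zna n na zna n zna; concatenated:

naznanznaznannaznanznanaznanznannaznanzna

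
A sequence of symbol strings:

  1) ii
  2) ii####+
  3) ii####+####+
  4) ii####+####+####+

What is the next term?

Each term is the previous one with ####+ appended.
Applying this once more to ii####+####+####+:

ii####+####+####+####+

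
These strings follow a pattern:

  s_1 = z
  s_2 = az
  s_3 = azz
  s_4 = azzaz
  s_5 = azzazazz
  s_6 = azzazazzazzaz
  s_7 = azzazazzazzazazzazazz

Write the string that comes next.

azzazazzazzazazzazazzazzazazzazzaz

This is a Fibonacci-style word recurrence s(k) = s(k−1)·s(k−2): e.g. az·z = azz.
So term 8 is azzazazzazzazazzazazz·azzazazzazzaz.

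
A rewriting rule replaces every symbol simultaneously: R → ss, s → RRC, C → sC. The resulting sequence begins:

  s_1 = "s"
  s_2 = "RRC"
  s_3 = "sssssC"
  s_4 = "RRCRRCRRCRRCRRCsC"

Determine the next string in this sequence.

Rewriting the 17 symbols of RRCRRCRRCRRCRRCsC one by one yields ss ss sC ss ss sC ss ss sC ss ss sC ss ss sC RRC sC; concatenated:

sssssCsssssCsssssCsssssCsssssCRRCsC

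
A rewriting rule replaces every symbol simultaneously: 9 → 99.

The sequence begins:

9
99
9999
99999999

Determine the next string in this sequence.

Apply φ to 99999999 symbol by symbol: 9→99, 9→99, 9→99, 9→99, 9→99, 9→99, 9→99, 9→99; joined: 99 99 99 99 99 99 99 99.

9999999999999999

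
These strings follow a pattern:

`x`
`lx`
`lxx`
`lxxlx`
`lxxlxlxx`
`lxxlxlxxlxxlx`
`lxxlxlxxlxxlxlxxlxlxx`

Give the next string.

From term 3 onward, concatenate the last term with the second-to-last: lx·x = lxx, lxx·lx = lxxlx, …
Continuing: lxxlxlxxlxxlxlxxlxlxx · lxxlxlxxlxxlx gives term 8.

lxxlxlxxlxxlxlxxlxlxxlxxlxlxxlxxlx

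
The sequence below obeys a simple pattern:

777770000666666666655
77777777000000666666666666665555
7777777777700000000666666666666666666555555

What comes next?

Each string has the form 7^{3n-1} 0^{2n} 6^{4n+2} 5^{2n-2}, where the shown terms are n = 2, 3, 4.
Setting n = 5 gives 14, 10, 22, 8 characters in each block.

777777777777770000000000666666666666666666666655555555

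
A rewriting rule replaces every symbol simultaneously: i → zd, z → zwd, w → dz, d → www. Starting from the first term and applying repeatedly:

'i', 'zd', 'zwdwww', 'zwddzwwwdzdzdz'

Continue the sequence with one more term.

zwddzwwwwwwzwddzdzdzwwwzwdwwwzwdwwwzwd

φ(zwddzwwwdzdzdz) expands symbol-by-symbol to zwd dz www www zwd dz dz dz www zwd www zwd www zwd; joining the 14 pieces gives the next term.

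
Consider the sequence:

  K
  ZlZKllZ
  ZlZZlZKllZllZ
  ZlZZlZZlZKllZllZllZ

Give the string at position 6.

s(k+1) = ZlZ·s(k)·llZ, so each term gains ZlZ as a prefix and llZ as a suffix.
From ZlZZlZZlZKllZllZllZ, 2 further steps: ZlZZlZZlZKllZllZllZ → ZlZZlZZlZZlZKllZllZllZllZ → (answer).

ZlZZlZZlZZlZZlZKllZllZllZllZllZ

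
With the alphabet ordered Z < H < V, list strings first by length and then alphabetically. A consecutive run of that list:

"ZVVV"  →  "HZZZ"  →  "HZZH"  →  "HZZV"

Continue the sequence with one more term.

HZHZ

Find the rightmost character of HZZV below V, bump it to the next letter, and reset everything to its right to Z.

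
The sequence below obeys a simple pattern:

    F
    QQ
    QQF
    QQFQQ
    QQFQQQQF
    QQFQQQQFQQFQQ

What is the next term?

QQFQQQQFQQFQQQQFQQQQF

This is a Fibonacci-style word recurrence s(k) = s(k−1)·s(k−2): e.g. QQ·F = QQF.
Continuing: QQFQQQQFQQFQQ · QQFQQQQF gives term 7.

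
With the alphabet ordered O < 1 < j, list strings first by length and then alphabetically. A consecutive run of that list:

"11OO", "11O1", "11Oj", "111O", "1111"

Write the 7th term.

Advancing 2 positions from 1111 through 1111 → 111j reaches term 7.

11jO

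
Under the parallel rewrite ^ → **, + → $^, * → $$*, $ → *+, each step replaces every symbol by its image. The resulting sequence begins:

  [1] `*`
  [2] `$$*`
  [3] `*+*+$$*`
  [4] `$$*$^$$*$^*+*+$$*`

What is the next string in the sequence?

Applying the rule to each of the 17 symbols of $$*$^$$*$^*+*+$$* gives the pieces *+ *+ $$* *+ ** *+ *+ $$* *+ ** $$* $^ $$* $^ *+ *+ $$*, which concatenate to the answer.

*+*+$$**+***+*+$$**+**$$*$^$$*$^*+*+$$*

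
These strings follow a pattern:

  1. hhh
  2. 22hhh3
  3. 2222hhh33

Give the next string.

Every step adds 22 to the front and 3 to the end of the previous string.
One more step from 2222hhh33 gives the answer.

222222hhh333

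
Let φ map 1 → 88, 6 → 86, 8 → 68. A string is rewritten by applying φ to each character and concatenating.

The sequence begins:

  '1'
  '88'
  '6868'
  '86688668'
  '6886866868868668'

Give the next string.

Rewriting the 16 symbols of 6886866868868668 one by one yields 86 68 68 86 68 86 86 68 86 68 68 86 68 86 86 68; concatenated:

86686886688686688668688668868668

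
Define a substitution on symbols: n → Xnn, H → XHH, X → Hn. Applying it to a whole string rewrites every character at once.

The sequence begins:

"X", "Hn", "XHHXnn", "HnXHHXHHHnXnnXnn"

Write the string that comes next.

φ(HnXHHXHHHnXnnXnn) expands symbol-by-symbol to XHH Xnn Hn XHH XHH Hn XHH XHH XHH Xnn Hn Xnn Xnn Hn Xnn Xnn; joining the 16 pieces gives the next term.

XHHXnnHnXHHXHHHnXHHXHHXHHXnnHnXnnXnnHnXnnXnn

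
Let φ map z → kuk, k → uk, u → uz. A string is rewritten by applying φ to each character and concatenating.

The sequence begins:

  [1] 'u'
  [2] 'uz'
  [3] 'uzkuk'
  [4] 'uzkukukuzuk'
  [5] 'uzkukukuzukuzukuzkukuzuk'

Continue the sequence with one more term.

uzkukukuzukuzukuzkukuzukuzkukuzukuzkukukuzukuzkukuzuk

Replace each of the 24 characters of uzkukukuzukuzukuzkukuzuk in place — uz kuk uk uz uk uz uk uz kuk uz uk uz kuk uz uk uz kuk uk uz uk uz kuk uz uk — and concatenate.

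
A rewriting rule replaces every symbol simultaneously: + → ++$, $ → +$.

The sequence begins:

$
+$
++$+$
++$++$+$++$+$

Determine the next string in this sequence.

++$++$+$++$++$+$++$+$++$++$+$++$+$

Replace each of the 13 characters of ++$++$+$++$+$ in place — ++$ ++$ +$ ++$ ++$ +$ ++$ +$ ++$ ++$ +$ ++$ +$ — and concatenate.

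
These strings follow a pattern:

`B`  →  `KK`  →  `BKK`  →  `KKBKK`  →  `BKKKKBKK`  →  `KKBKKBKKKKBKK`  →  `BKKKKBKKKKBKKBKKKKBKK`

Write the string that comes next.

KKBKKBKKKKBKKBKKKKBKKKKBKKBKKKKBKK

This is a Fibonacci-style word recurrence s(k) = s(k−2)·s(k−1): e.g. B·KK = BKK.
So term 8 is KKBKKBKKKKBKK·BKKKKBKKKKBKKBKKKKBKK.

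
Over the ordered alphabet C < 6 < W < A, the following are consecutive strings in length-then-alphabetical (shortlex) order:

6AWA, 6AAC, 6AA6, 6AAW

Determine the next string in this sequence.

Find the rightmost character of 6AAW below A, bump it to the next letter, and reset everything to its right to C.

6AAA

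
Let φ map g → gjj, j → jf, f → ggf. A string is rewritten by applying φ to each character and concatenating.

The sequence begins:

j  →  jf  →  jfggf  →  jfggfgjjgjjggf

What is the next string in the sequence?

Replace each of the 14 characters of jfggfgjjgjjggf in place — jf ggf gjj gjj ggf gjj jf jf gjj jf jf gjj gjj ggf — and concatenate.

jfggfgjjgjjggfgjjjfjfgjjjfjfgjjgjjggf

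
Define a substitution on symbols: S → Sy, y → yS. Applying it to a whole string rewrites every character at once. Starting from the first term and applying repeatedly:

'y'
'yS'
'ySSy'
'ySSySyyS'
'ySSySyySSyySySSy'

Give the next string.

ySSySyySSyySySSySyySySSyySSySyyS

Replace each of the 16 characters of ySSySyySSyySySSy in place — yS Sy Sy yS Sy yS yS Sy Sy yS yS Sy yS Sy Sy yS — and concatenate.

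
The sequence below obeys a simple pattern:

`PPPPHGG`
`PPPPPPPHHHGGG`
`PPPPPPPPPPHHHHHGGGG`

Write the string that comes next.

PPPPPPPPPPPPPHHHHHHHGGGGG

Reading off run lengths: P runs 4, 7, 10; H runs 1, 3, 5; G runs 2, 3, 4 — each is linear in n (n = 1, 2, …).
For the next term, n = 4, so the run lengths are 13, 7, 5.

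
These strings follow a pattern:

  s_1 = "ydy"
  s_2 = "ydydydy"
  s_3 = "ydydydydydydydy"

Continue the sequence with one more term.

s(k+1) = s(k)·d·s(k) — each term doubles the last with 'd' between the halves.
Doubling ydydydydydydydy with 'd' between the halves:

ydydydydydydydydydydydydydydydy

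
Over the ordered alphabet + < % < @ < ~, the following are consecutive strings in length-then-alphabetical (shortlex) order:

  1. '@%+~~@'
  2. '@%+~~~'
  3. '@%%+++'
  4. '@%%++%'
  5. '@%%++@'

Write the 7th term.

@%%+%+

Stepping forward 2 times from @%%++@: @%%++@ → @%%++~, then the target.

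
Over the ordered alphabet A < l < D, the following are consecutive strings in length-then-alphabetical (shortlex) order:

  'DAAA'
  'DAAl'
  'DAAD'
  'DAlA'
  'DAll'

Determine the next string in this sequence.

DAlD

Treat DAll as a base-3 numeral over the given alphabet and add one, carrying through any trailing D's.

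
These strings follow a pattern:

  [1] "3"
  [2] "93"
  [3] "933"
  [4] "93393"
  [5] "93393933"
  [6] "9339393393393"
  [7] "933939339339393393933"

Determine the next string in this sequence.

9339393393393933939339339393393393

This is a Fibonacci-style word recurrence s(k) = s(k−1)·s(k−2): e.g. 93·3 = 933.
So term 8 is 933939339339393393933·9339393393393.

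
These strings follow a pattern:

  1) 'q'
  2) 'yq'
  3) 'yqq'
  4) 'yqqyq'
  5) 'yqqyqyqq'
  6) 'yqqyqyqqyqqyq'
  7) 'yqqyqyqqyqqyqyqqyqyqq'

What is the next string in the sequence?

yqqyqyqqyqqyqyqqyqyqqyqqyqyqqyqqyq

From term 3 onward, concatenate the last term with the second-to-last: yq·q = yqq, yqq·yq = yqqyq, …
So term 8 is yqqyqyqqyqqyqyqqyqyqq·yqqyqyqqyqqyq.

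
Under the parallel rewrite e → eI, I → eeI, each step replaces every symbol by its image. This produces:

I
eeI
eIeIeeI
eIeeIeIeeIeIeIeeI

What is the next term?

eIeeIeIeIeeIeIeeIeIeIeeIeIeeIeIeeIeIeIeeI

Replace each of the 17 characters of eIeeIeIeeIeIeIeeI in place — eI eeI eI eI eeI eI eeI eI eI eeI eI eeI eI eeI eI eI eeI — and concatenate.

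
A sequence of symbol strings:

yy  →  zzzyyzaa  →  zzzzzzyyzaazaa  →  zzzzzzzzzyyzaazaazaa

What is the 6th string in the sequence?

Every step adds zzz to the front and zaa to the end of the previous string.
From zzzzzzzzzyyzaazaazaa, 2 further steps: zzzzzzzzzyyzaazaazaa → zzzzzzzzzzzzyyzaazaazaazaa → (answer).

zzzzzzzzzzzzzzzyyzaazaazaazaazaa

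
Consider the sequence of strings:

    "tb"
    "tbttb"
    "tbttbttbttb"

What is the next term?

Each string is two copies of the previous one joined by 't'.
One more doubling of tbttbttbttb gives the answer.

tbttbttbttbttbttbttbttb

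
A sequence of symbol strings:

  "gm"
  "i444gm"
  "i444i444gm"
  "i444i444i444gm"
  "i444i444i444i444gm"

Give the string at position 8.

i444i444i444i444i444i444i444gm

Each term is the previous one with i444 prepended.
From i444i444i444i444gm, 3 further steps: i444i444i444i444gm → i444i444i444i444i444gm → i444i444i444i444i444i444gm → (answer).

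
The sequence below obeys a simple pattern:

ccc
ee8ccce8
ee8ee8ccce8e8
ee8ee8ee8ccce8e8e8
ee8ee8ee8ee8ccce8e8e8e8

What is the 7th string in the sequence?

s(k+1) = ee8·s(k)·e8, so each term gains ee8 as a prefix and e8 as a suffix.
From ee8ee8ee8ee8ccce8e8e8e8, 2 further steps: ee8ee8ee8ee8ccce8e8e8e8 → ee8ee8ee8ee8ee8ccce8e8e8e8e8 → (answer).

ee8ee8ee8ee8ee8ee8ccce8e8e8e8e8e8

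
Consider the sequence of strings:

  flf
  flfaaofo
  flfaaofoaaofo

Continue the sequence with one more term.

flfaaofoaaofoaaofo

Each term is the previous one with aaofo appended.
So the next term is flfaaofoaaofo·aaofo.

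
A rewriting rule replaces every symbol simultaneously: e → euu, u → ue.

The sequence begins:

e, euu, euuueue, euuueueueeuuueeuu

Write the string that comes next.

euuueueueeuuueeuuueeuueuuueueueeuueuuueue

Replace each of the 17 characters of euuueueueeuuueeuu in place — euu ue ue ue euu ue euu ue euu euu ue ue ue euu euu ue ue — and concatenate.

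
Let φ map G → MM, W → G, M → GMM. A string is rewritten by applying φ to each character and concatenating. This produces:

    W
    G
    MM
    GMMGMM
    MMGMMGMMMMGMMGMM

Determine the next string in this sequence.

GMMGMMMMGMMGMMMMGMMGMMGMMGMMMMGMMGMMMMGMMGMM

φ(MMGMMGMMMMGMMGMM) expands symbol-by-symbol to GMM GMM MM GMM GMM MM GMM GMM GMM GMM MM GMM GMM MM GMM GMM; joining the 16 pieces gives the next term.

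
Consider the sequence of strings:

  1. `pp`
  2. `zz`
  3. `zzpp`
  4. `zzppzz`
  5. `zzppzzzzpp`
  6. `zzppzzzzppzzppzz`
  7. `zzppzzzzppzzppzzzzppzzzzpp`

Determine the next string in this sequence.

This is a Fibonacci-style word recurrence s(k) = s(k−1)·s(k−2): e.g. zz·pp = zzpp.
Continuing: zzppzzzzppzzppzzzzppzzzzpp · zzppzzzzppzzppzz gives term 8.

zzppzzzzppzzppzzzzppzzzzppzzppzzzzppzzppzz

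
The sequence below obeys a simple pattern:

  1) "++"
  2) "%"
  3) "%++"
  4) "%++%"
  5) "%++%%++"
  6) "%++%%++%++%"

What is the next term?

%++%%++%++%%++%%++

This is a Fibonacci-style word recurrence s(k) = s(k−1)·s(k−2): e.g. %·++ = %++.
So term 7 is %++%%++%++%·%++%%++.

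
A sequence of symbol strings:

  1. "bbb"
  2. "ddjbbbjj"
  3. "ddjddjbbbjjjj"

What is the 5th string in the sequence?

s(k+1) = ddj·s(k)·jj, so each term gains ddj as a prefix and jj as a suffix.
From ddjddjbbbjjjj, 2 further steps: ddjddjbbbjjjj → ddjddjddjbbbjjjjjj → (answer).

ddjddjddjddjbbbjjjjjjjj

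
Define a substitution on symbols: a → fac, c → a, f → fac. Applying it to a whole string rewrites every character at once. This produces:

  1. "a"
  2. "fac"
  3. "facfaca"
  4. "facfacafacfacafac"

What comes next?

facfacafacfacafacfacfacafacfacafacfacfaca

φ(facfacafacfacafac) expands symbol-by-symbol to fac fac a fac fac a fac fac fac a fac fac a fac fac fac a; joining the 17 pieces gives the next term.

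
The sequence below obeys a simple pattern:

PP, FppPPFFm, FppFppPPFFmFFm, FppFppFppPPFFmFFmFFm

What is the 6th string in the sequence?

FppFppFppFppFppPPFFmFFmFFmFFmFFm

Every step adds Fpp to the front and FFm to the end of the previous string.
From FppFppFppPPFFmFFmFFm, 2 further steps: FppFppFppPPFFmFFmFFm → FppFppFppFppPPFFmFFmFFmFFm → (answer).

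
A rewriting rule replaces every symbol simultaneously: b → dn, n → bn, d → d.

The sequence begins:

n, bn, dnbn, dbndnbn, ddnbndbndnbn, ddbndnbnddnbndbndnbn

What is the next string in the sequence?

Rewriting the 20 symbols of ddbndnbnddnbndbndnbn one by one yields d d dn bn d bn dn bn d d bn dn bn d dn bn d bn dn bn; concatenated:

dddnbndbndnbnddbndnbnddnbndbndnbn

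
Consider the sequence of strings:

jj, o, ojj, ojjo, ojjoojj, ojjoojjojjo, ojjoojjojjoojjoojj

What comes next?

ojjoojjojjoojjoojjojjoojjojjo

This is a Fibonacci-style word recurrence s(k) = s(k−1)·s(k−2): e.g. o·jj = ojj.
So term 8 is ojjoojjojjoojjoojj·ojjoojjojjo.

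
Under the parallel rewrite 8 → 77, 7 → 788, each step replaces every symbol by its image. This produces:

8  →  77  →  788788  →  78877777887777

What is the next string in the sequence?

Applying the rule to each of the 14 symbols of 78877777887777 gives the pieces 788 77 77 788 788 788 788 788 77 77 788 788 788 788, which concatenate to the answer.

78877777887887887887887777788788788788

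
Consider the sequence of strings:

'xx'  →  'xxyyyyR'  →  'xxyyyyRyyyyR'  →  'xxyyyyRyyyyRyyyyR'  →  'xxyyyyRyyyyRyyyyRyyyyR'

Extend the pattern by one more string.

Every step adds yyyyR to the end: s(k+1) = s(k)·yyyyR.
One more step from xxyyyyRyyyyRyyyyRyyyyR gives the answer.

xxyyyyRyyyyRyyyyRyyyyRyyyyR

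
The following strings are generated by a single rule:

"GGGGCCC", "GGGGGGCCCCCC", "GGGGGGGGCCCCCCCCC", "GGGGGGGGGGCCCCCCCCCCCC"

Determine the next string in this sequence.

GGGGGGGGGGGGCCCCCCCCCCCCCCC

The n-th term is 2n+2 G's then 3n C's (n = 1, 2, …).
Setting n = 5 gives 12, 15 characters in each block.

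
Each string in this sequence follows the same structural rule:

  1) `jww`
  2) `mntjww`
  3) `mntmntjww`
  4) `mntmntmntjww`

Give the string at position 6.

The strings grow by a fixed prefix mnt each time.
From mntmntmntjww, 2 further steps: mntmntmntjww → mntmntmntmntjww → (answer).

mntmntmntmntmntjww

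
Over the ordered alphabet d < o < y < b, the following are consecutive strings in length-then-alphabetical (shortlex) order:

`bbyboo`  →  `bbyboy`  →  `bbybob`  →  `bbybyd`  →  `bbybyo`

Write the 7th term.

bbybyb

Advancing 2 positions from bbybyo through bbybyo → bbybyy reaches term 7.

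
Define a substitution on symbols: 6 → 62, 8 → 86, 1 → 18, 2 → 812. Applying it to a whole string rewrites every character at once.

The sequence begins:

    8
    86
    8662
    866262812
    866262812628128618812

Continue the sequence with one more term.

866262812628128618812628128618812866218868618812

Applying the rule to each of the 21 symbols of 866262812628128618812 gives the pieces 86 62 62 812 62 812 86 18 812 62 812 86 18 812 86 62 18 86 86 18 812, which concatenate to the answer.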